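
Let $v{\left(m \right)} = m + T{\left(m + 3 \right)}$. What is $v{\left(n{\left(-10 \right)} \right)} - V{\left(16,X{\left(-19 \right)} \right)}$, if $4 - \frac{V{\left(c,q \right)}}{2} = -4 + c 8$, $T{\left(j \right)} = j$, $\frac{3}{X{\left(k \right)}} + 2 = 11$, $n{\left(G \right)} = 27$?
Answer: $297$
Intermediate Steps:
$X{\left(k \right)} = \frac{1}{3}$ ($X{\left(k \right)} = \frac{3}{-2 + 11} = \frac{3}{9} = 3 \cdot \frac{1}{9} = \frac{1}{3}$)
$v{\left(m \right)} = 3 + 2 m$ ($v{\left(m \right)} = m + \left(m + 3\right) = m + \left(3 + m\right) = 3 + 2 m$)
$V{\left(c,q \right)} = 16 - 16 c$ ($V{\left(c,q \right)} = 8 - 2 \left(-4 + c 8\right) = 8 - 2 \left(-4 + 8 c\right) = 8 - \left(-8 + 16 c\right) = 16 - 16 c$)
$v{\left(n{\left(-10 \right)} \right)} - V{\left(16,X{\left(-19 \right)} \right)} = \left(3 + 2 \cdot 27\right) - \left(16 - 256\right) = \left(3 + 54\right) - \left(16 - 256\right) = 57 - -240 = 57 + 240 = 297$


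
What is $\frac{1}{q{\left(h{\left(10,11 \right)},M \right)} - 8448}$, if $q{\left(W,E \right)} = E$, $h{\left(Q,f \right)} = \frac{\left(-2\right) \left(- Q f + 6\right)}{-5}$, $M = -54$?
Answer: $- \frac{1}{8502} \approx -0.00011762$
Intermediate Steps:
$h{\left(Q,f \right)} = \frac{12}{5} - \frac{2 Q f}{5}$ ($h{\left(Q,f \right)} = - 2 \left(- Q f + 6\right) \left(- \frac{1}{5}\right) = - 2 \left(6 - Q f\right) \left(- \frac{1}{5}\right) = \left(-12 + 2 Q f\right) \left(- \frac{1}{5}\right) = \frac{12}{5} - \frac{2 Q f}{5}$)
$\frac{1}{q{\left(h{\left(10,11 \right)},M \right)} - 8448} = \frac{1}{-54 - 8448} = \frac{1}{-8502} = - \frac{1}{8502}$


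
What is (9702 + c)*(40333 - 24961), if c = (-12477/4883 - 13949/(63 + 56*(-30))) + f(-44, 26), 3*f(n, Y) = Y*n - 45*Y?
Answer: 51651965033784/375991 ≈ 1.3738e+8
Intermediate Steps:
f(n, Y) = -15*Y + Y*n/3 (f(n, Y) = (Y*n - 45*Y)/3 = (-45*Y + Y*n)/3 = -15*Y + Y*n/3)
c = -2014121520/2631937 (c = (-12477/4883 - 13949/(63 + 56*(-30))) + (⅓)*26*(-45 - 44) = (-12477*1/4883 - 13949/(63 - 1680)) + (⅓)*26*(-89) = (-12477/4883 - 13949/(-1617)) - 2314/3 = (-12477/4883 - 13949*(-1/1617)) - 2314/3 = (-12477/4883 + 13949/1617) - 2314/3 = 47937658/7895811 - 2314/3 = -2014121520/2631937 ≈ -765.26)
(9702 + c)*(40333 - 24961) = (9702 - 2014121520/2631937)*(40333 - 24961) = (23520931254/2631937)*15372 = 51651965033784/375991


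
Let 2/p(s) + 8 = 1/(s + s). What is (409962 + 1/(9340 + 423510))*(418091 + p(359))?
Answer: 426079265488025746077/2485857550 ≈ 1.7140e+11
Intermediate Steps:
p(s) = 2/(-8 + 1/(2*s)) (p(s) = 2/(-8 + 1/(s + s)) = 2/(-8 + 1/(2*s)))
(409962 + 1/(9340 + 423510))*(418091 + p(359)) = (409962 + 1/(9340 + 423510))*(418091 - 4*359/(-1 + 16*359)) = (409962 + 1/432850)*(418091 - 4*359/(-1 + 5744)) = (409962 + 1/432850)*(418091 - 4*359/5743) = 177452051701*(418091 - 4*359*1/5743)/432850 = 177452051701*(418091 - 1436/5743)/432850 = (177452051701/432850)*(2401095177/5743) = 426079265488025746077/2485857550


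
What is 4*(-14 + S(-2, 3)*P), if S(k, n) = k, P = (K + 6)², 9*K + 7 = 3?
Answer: -24536/81 ≈ -302.91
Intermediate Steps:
K = -4/9 (K = -7/9 + (⅑)*3 = -7/9 + ⅓ = -4/9 ≈ -0.44444)
P = 2500/81 (P = (-4/9 + 6)² = (50/9)² = 2500/81 ≈ 30.864)
4*(-14 + S(-2, 3)*P) = 4*(-14 - 2*2500/81) = 4*(-14 - 5000/81) = 4*(-6134/81) = -24536/81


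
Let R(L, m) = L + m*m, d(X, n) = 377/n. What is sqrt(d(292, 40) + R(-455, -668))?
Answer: sqrt(178311370)/20 ≈ 667.67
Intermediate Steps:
R(L, m) = L + m**2
sqrt(d(292, 40) + R(-455, -668)) = sqrt(377/40 + (-455 + (-668)**2)) = sqrt(377*(1/40) + (-455 + 446224)) = sqrt(377/40 + 445769) = sqrt(17831137/40) = sqrt(178311370)/20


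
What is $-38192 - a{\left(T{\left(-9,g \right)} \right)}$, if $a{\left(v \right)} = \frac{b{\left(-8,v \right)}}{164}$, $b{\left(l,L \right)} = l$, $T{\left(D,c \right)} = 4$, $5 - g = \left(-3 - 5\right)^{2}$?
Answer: $- \frac{1565870}{41} \approx -38192.0$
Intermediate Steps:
$g = -59$ ($g = 5 - \left(-3 - 5\right)^{2} = 5 - \left(-8\right)^{2} = 5 - 64 = -59$)
$a{\left(v \right)} = - \frac{2}{41}$ ($a{\left(v \right)} = - \frac{8}{164} = \left(-8\right) \frac{1}{164} = - \frac{2}{41}$)
$-38192 - a{\left(T{\left(-9,g \right)} \right)} = -38192 - - \frac{2}{41} = -38192 + \frac{2}{41} = - \frac{1565870}{41}$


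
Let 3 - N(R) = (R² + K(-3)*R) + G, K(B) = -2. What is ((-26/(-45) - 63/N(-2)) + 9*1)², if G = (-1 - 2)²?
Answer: 1605289/8100 ≈ 198.18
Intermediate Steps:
G = 9 (G = (-3)² = 9)
N(R) = -6 - R² + 2*R (N(R) = 3 - ((R² - 2*R) + 9) = 3 - (9 + R² - 2*R) = 3 + (-9 - R² + 2*R) = -6 - R² + 2*R)
((-26/(-45) - 63/N(-2)) + 9*1)² = ((-26/(-45) - 63/(-6 - 1*(-2)² + 2*(-2))) + 9*1)² = ((-26*(-1/45) - 63/(-6 - 1*4 - 4)) + 9)² = ((26/45 - 63/(-6 - 4 - 4)) + 9)² = ((26/45 - 63/(-14)) + 9)² = ((26/45 - 63*(-1/14)) + 9)² = ((26/45 + 9/2) + 9)² = (457/90 + 9)² = (1267/90)² = 1605289/8100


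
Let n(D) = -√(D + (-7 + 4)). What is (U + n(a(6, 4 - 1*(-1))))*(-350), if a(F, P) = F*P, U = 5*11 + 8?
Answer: -22050 + 1050*√3 ≈ -20231.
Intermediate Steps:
U = 63 (U = 55 + 8 = 63)
n(D) = -√(-3 + D) (n(D) = -√(D - 3) = -√(-3 + D))
(U + n(a(6, 4 - 1*(-1))))*(-350) = (63 - √(-3 + 6*(4 - 1*(-1))))*(-350) = (63 - √(-3 + 6*(4 + 1)))*(-350) = (63 - √(-3 + 6*5))*(-350) = (63 - √(-3 + 30))*(-350) = (63 - √27)*(-350) = (63 - 3*√3)*(-350) = -22050 + 1050*√3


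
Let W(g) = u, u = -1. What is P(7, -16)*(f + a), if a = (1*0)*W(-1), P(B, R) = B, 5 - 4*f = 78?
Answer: -511/4 ≈ -127.75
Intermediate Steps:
f = -73/4 (f = 5/4 - 1/4*78 = 5/4 - 39/2 = -73/4 ≈ -18.250)
W(g) = -1
a = 0 (a = (1*0)*(-1) = 0*(-1) = 0)
P(7, -16)*(f + a) = 7*(-73/4 + 0) = 7*(-73/4) = -511/4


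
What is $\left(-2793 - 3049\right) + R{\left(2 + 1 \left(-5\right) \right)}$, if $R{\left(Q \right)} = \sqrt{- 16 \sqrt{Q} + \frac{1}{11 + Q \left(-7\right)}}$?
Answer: $-5842 + \frac{\sqrt{2 - 1024 i \sqrt{3}}}{8} \approx -5838.3 - 3.7203 i$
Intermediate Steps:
$R{\left(Q \right)} = \sqrt{\frac{1}{11 - 7 Q} - 16 \sqrt{Q}}$ ($R{\left(Q \right)} = \sqrt{- 16 \sqrt{Q} + \frac{1}{11 - 7 Q}} = \sqrt{\frac{1}{11 - 7 Q} - 16 \sqrt{Q}}$)
$\left(-2793 - 3049\right) + R{\left(2 + 1 \left(-5\right) \right)} = \left(-2793 - 3049\right) + \sqrt{\frac{-1 - 16 \sqrt{2 + 1 \left(-5\right)} \left(-11 + 7 \left(2 + 1 \left(-5\right)\right)\right)}{-11 + 7 \left(2 + 1 \left(-5\right)\right)}} = -5842 + \sqrt{\frac{-1 - 16 \sqrt{2 - 5} \left(-11 + 7 \left(2 - 5\right)\right)}{-11 + 7 \left(2 - 5\right)}} = -5842 + \sqrt{\frac{-1 - 16 \sqrt{-3} \left(-11 + 7 \left(-3\right)\right)}{-11 + 7 \left(-3\right)}} = -5842 + \sqrt{\frac{-1 - 16 i \sqrt{3} \left(-11 - 21\right)}{-11 - 21}} = -5842 + \sqrt{\frac{-1 - 16 i \sqrt{3} \left(-32\right)}{-32}} = -5842 + \sqrt{- \frac{-1 + 512 i \sqrt{3}}{32}} = -5842 + \sqrt{\frac{1}{32} - 16 i \sqrt{3}}$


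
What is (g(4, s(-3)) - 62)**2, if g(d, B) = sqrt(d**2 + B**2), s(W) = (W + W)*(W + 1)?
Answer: 4004 - 496*sqrt(10) ≈ 2435.5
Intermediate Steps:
s(W) = 2*W*(1 + W) (s(W) = (2*W)*(1 + W) = 2*W*(1 + W))
g(d, B) = sqrt(B**2 + d**2)
(g(4, s(-3)) - 62)**2 = (sqrt((2*(-3)*(1 - 3))**2 + 4**2) - 62)**2 = (sqrt((2*(-3)*(-2))**2 + 16) - 62)**2 = (sqrt(12**2 + 16) - 62)**2 = (sqrt(144 + 16) - 62)**2 = (sqrt(160) - 62)**2 = (4*sqrt(10) - 62)**2 = (-62 + 4*sqrt(10))**2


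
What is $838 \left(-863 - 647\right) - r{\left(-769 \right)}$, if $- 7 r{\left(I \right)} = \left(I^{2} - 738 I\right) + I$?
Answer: $- \frac{7699546}{7} \approx -1.0999 \cdot 10^{6}$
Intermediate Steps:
$r{\left(I \right)} = - \frac{I^{2}}{7} + \frac{737 I}{7}$ ($r{\left(I \right)} = - \frac{\left(I^{2} - 738 I\right) + I}{7} = - \frac{I^{2} - 737 I}{7} = - \frac{I^{2}}{7} + \frac{737 I}{7}$)
$838 \left(-863 - 647\right) - r{\left(-769 \right)} = 838 \left(-863 - 647\right) - \frac{1}{7} \left(-769\right) \left(737 - -769\right) = 838 \left(-1510\right) - \frac{1}{7} \left(-769\right) \left(737 + 769\right) = -1265380 - \frac{1}{7} \left(-769\right) 1506 = -1265380 - - \frac{1158114}{7} = -1265380 + \frac{1158114}{7} = - \frac{7699546}{7}$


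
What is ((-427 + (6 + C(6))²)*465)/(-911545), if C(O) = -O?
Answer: 39711/182309 ≈ 0.21782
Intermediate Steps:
((-427 + (6 + C(6))²)*465)/(-911545) = ((-427 + (6 - 1*6)²)*465)/(-911545) = ((-427 + (6 - 6)²)*465)*(-1/911545) = ((-427 + 0²)*465)*(-1/911545) = ((-427 + 0)*465)*(-1/911545) = -427*465*(-1/911545) = -198555*(-1/911545) = 39711/182309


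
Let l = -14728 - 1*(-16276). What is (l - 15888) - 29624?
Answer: -43964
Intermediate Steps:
l = 1548 (l = -14728 + 16276 = 1548)
(l - 15888) - 29624 = (1548 - 15888) - 29624 = -14340 - 29624 = -43964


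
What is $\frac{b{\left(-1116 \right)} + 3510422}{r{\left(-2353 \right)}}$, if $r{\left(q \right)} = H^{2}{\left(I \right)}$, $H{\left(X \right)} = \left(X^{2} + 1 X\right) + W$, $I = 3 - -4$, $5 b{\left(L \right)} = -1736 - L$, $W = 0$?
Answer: $\frac{1755149}{1568} \approx 1119.4$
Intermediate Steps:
$b{\left(L \right)} = - \frac{1736}{5} - \frac{L}{5}$ ($b{\left(L \right)} = \frac{-1736 - L}{5} = - \frac{1736}{5} - \frac{L}{5}$)
$I = 7$ ($I = 3 + 4 = 7$)
$H{\left(X \right)} = X + X^{2}$ ($H{\left(X \right)} = \left(X^{2} + 1 X\right) + 0 = \left(X^{2} + X\right) + 0 = \left(X + X^{2}\right) + 0 = X + X^{2}$)
$r{\left(q \right)} = 3136$ ($r{\left(q \right)} = \left(7 \left(1 + 7\right)\right)^{2} = \left(7 \cdot 8\right)^{2} = 56^{2} = 3136$)
$\frac{b{\left(-1116 \right)} + 3510422}{r{\left(-2353 \right)}} = \frac{\left(- \frac{1736}{5} - - \frac{1116}{5}\right) + 3510422}{3136} = \left(\left(- \frac{1736}{5} + \frac{1116}{5}\right) + 3510422\right) \frac{1}{3136} = \left(-124 + 3510422\right) \frac{1}{3136} = 3510298 \cdot \frac{1}{3136} = \frac{1755149}{1568}$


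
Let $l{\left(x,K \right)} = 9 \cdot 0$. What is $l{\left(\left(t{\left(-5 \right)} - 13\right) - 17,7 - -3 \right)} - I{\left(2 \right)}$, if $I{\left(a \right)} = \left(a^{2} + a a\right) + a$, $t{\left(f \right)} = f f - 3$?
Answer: $-10$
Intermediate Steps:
$t{\left(f \right)} = -3 + f^{2}$ ($t{\left(f \right)} = f^{2} - 3 = -3 + f^{2}$)
$l{\left(x,K \right)} = 0$
$I{\left(a \right)} = a + 2 a^{2}$ ($I{\left(a \right)} = \left(a^{2} + a^{2}\right) + a = 2 a^{2} + a = a + 2 a^{2}$)
$l{\left(\left(t{\left(-5 \right)} - 13\right) - 17,7 - -3 \right)} - I{\left(2 \right)} = 0 - 2 \left(1 + 2 \cdot 2\right) = 0 - 2 \left(1 + 4\right) = 0 - 2 \cdot 5 = 0 - 10 = -10$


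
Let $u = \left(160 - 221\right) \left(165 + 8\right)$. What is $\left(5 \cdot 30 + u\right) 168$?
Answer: $-1747704$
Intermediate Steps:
$u = -10553$ ($u = \left(-61\right) 173 = -10553$)
$\left(5 \cdot 30 + u\right) 168 = \left(5 \cdot 30 - 10553\right) 168 = \left(150 - 10553\right) 168 = \left(-10403\right) 168 = -1747704$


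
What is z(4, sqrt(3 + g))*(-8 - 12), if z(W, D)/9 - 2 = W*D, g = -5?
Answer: -360 - 720*I*sqrt(2) ≈ -360.0 - 1018.2*I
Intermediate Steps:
z(W, D) = 18 + 9*D*W (z(W, D) = 18 + 9*(W*D) = 18 + 9*(D*W) = 18 + 9*D*W)
z(4, sqrt(3 + g))*(-8 - 12) = (18 + 9*sqrt(3 - 5)*4)*(-8 - 12) = (18 + 9*sqrt(-2)*4)*(-20) = (18 + 9*(I*sqrt(2))*4)*(-20) = (18 + 36*I*sqrt(2))*(-20) = -360 - 720*I*sqrt(2)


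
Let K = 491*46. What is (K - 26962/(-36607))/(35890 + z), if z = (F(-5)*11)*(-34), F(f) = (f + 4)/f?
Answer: 344513610/546286261 ≈ 0.63065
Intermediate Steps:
F(f) = (4 + f)/f
z = -374/5 (z = (((4 - 5)/(-5))*11)*(-34) = (-⅕*(-1)*11)*(-34) = ((⅕)*11)*(-34) = (11/5)*(-34) = -374/5 ≈ -74.800)
K = 22586
(K - 26962/(-36607))/(35890 + z) = (22586 - 26962/(-36607))/(35890 - 374/5) = (22586 - 26962*(-1/36607))/(179076/5) = (22586 + 26962/36607)*(5/179076) = (826832664/36607)*(5/179076) = 344513610/546286261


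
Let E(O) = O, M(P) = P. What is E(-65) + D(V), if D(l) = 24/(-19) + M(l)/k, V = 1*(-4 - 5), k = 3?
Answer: -1316/19 ≈ -69.263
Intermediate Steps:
V = -9 (V = 1*(-9) = -9)
D(l) = -24/19 + l/3 (D(l) = 24/(-19) + l/3 = 24*(-1/19) + l*(1/3) = -24/19 + l/3)
E(-65) + D(V) = -65 + (-24/19 + (1/3)*(-9)) = -65 + (-24/19 - 3) = -65 - 81/19 = -1316/19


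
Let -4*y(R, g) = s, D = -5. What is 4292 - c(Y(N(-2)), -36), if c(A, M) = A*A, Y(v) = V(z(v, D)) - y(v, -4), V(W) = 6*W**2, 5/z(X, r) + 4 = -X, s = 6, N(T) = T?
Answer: 2771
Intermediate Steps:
z(X, r) = 5/(-4 - X)
y(R, g) = -3/2 (y(R, g) = -1/4*6 = -3/2)
Y(v) = 3/2 + 150/(4 + v)**2 (Y(v) = 6*(-5/(4 + v))**2 - 1*(-3/2) = 6*(25/(4 + v)**2) + 3/2 = 150/(4 + v)**2 + 3/2 = 3/2 + 150/(4 + v)**2)
c(A, M) = A**2
4292 - c(Y(N(-2)), -36) = 4292 - (3/2 + 150/(4 - 2)**2)**2 = 4292 - (3/2 + 150/2**2)**2 = 4292 - (3/2 + 150*(1/4))**2 = 4292 - (3/2 + 75/2)**2 = 4292 - 1*39**2 = 4292 - 1*1521 = 4292 - 1521 = 2771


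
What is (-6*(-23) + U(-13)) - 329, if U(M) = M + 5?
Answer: -199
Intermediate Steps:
U(M) = 5 + M
(-6*(-23) + U(-13)) - 329 = (-6*(-23) + (5 - 13)) - 329 = (138 - 8) - 329 = 130 - 329 = -199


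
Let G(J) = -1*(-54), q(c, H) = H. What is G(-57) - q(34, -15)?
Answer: 69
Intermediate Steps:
G(J) = 54
G(-57) - q(34, -15) = 54 - 1*(-15) = 54 + 15 = 69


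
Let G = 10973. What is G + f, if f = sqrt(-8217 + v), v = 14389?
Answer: 10973 + 2*sqrt(1543) ≈ 11052.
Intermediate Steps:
f = 2*sqrt(1543) (f = sqrt(-8217 + 14389) = sqrt(6172) = 2*sqrt(1543) ≈ 78.562)
G + f = 10973 + 2*sqrt(1543)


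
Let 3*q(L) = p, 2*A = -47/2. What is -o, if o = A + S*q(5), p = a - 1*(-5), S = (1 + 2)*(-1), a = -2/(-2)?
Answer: 71/4 ≈ 17.750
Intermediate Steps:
a = 1 (a = -2*(-1/2) = 1)
S = -3 (S = 3*(-1) = -3)
A = -47/4 (A = (-47/2)/2 = (-47*1/2)/2 = (1/2)*(-47/2) = -47/4 ≈ -11.750)
p = 6 (p = 1 - 1*(-5) = 1 + 5 = 6)
q(L) = 2 (q(L) = (1/3)*6 = 2)
o = -71/4 (o = -47/4 - 3*2 = -47/4 - 6 = -71/4 ≈ -17.750)
-o = -1*(-71/4) = 71/4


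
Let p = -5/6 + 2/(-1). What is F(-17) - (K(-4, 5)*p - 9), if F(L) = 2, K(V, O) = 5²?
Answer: 491/6 ≈ 81.833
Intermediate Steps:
K(V, O) = 25
p = -17/6 (p = -5*⅙ + 2*(-1) = -⅚ - 2 = -17/6 ≈ -2.8333)
F(-17) - (K(-4, 5)*p - 9) = 2 - (25*(-17/6) - 9) = 2 - (-425/6 - 9) = 2 - 1*(-479/6) = 2 + 479/6 = 491/6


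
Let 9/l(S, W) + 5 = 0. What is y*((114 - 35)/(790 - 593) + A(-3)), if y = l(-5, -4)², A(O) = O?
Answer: -41472/4925 ≈ -8.4207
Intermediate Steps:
l(S, W) = -9/5 (l(S, W) = 9/(-5 + 0) = 9/(-5) = 9*(-⅕) = -9/5)
y = 81/25 (y = (-9/5)² = 81/25 ≈ 3.2400)
y*((114 - 35)/(790 - 593) + A(-3)) = 81*((114 - 35)/(790 - 593) - 3)/25 = 81*(79/197 - 3)/25 = (81/25)*(-512/197) = -41472/4925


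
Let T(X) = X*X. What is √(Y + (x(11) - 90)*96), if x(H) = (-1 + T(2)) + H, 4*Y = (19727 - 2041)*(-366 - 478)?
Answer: I*√3739042 ≈ 1933.7*I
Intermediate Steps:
T(X) = X²
Y = -3731746 (Y = ((19727 - 2041)*(-366 - 478))/4 = (17686*(-844))/4 = (¼)*(-14926984) = -3731746)
x(H) = 3 + H (x(H) = (-1 + 2²) + H = (-1 + 4) + H = 3 + H)
√(Y + (x(11) - 90)*96) = √(-3731746 + ((3 + 11) - 90)*96) = √(-3731746 + (14 - 90)*96) = √(-3731746 - 76*96) = √(-3731746 - 7296) = √(-3739042) = I*√3739042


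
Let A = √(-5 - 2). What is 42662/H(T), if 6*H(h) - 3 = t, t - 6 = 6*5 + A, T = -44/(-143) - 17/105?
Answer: 2495727/382 - 63993*I*√7/382 ≈ 6533.3 - 443.22*I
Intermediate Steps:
A = I*√7 (A = √(-7) = I*√7 ≈ 2.6458*I)
T = 199/1365 (T = -44*(-1/143) - 17*1/105 = 4/13 - 17/105 = 199/1365 ≈ 0.14579)
t = 36 + I*√7 (t = 6 + (6*5 + I*√7) = 6 + (30 + I*√7) = 36 + I*√7 ≈ 36.0 + 2.6458*I)
H(h) = 13/2 + I*√7/6 (H(h) = ½ + (36 + I*√7)/6 = ½ + (6 + I*√7/6) = 13/2 + I*√7/6)
42662/H(T) = 42662/(13/2 + I*√7/6)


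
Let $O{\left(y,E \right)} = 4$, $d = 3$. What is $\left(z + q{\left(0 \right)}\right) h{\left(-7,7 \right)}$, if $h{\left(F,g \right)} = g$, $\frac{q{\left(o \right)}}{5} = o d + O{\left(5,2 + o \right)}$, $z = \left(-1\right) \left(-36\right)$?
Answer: $392$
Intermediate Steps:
$z = 36$
$q{\left(o \right)} = 20 + 15 o$ ($q{\left(o \right)} = 5 \left(o 3 + 4\right) = 5 \left(3 o + 4\right) = 5 \left(4 + 3 o\right) = 20 + 15 o$)
$\left(z + q{\left(0 \right)}\right) h{\left(-7,7 \right)} = \left(36 + \left(20 + 15 \cdot 0\right)\right) 7 = \left(36 + \left(20 + 0\right)\right) 7 = \left(36 + 20\right) 7 = 56 \cdot 7 = 392$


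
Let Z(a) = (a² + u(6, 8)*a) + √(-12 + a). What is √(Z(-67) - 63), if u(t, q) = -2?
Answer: √(4560 + I*√79) ≈ 67.528 + 0.0658*I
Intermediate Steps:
Z(a) = a² + √(-12 + a) - 2*a (Z(a) = (a² - 2*a) + √(-12 + a) = a² + √(-12 + a) - 2*a)
√(Z(-67) - 63) = √(((-67)² + √(-12 - 67) - 2*(-67)) - 63) = √((4489 + √(-79) + 134) - 63) = √((4489 + I*√79 + 134) - 63) = √((4623 + I*√79) - 63) = √(4560 + I*√79)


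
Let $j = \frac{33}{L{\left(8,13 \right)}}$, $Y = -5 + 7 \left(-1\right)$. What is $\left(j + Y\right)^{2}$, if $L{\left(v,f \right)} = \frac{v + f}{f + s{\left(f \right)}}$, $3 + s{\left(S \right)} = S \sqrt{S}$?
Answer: $\frac{266513}{49} + \frac{7436 \sqrt{13}}{49} \approx 5986.2$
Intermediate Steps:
$s{\left(S \right)} = -3 + S^{\frac{3}{2}}$ ($s{\left(S \right)} = -3 + S \sqrt{S} = -3 + S^{\frac{3}{2}}$)
$Y = -12$ ($Y = -5 - 7 = -12$)
$L{\left(v,f \right)} = \frac{f + v}{-3 + f + f^{\frac{3}{2}}}$ ($L{\left(v,f \right)} = \frac{v + f}{f + \left(-3 + f^{\frac{3}{2}}\right)} = \frac{f + v}{-3 + f + f^{\frac{3}{2}}}$)
$j = \frac{110}{7} + \frac{143 \sqrt{13}}{7}$ ($j = \frac{33}{\frac{1}{-3 + 13 + 13^{\frac{3}{2}}} \left(13 + 8\right)} = \frac{33}{\frac{1}{-3 + 13 + 13 \sqrt{13}} \cdot 21} = \frac{33}{\frac{1}{10 + 13 \sqrt{13}} \cdot 21} = \frac{33}{21 \frac{1}{10 + 13 \sqrt{13}}} = 33 \left(\frac{10}{21} + \frac{13 \sqrt{13}}{21}\right) = \frac{110}{7} + \frac{143 \sqrt{13}}{7} \approx 89.371$)
$\left(j + Y\right)^{2} = \left(\left(\frac{110}{7} + \frac{143 \sqrt{13}}{7}\right) - 12\right)^{2} = \left(\frac{26}{7} + \frac{143 \sqrt{13}}{7}\right)^{2}$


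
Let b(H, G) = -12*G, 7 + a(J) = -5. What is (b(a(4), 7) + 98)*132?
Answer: 1848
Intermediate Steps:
a(J) = -12 (a(J) = -7 - 5 = -12)
(b(a(4), 7) + 98)*132 = (-12*7 + 98)*132 = (-84 + 98)*132 = 14*132 = 1848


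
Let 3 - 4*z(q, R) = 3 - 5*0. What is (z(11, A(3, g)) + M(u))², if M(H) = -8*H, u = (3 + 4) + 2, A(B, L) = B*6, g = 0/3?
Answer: 5184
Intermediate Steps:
g = 0 (g = 0*(⅓) = 0)
A(B, L) = 6*B
u = 9 (u = 7 + 2 = 9)
z(q, R) = 0 (z(q, R) = ¾ - (3 - 5*0)/4 = ¾ - (3 + 0)/4 = ¾ - ¼*3 = ¾ - ¾ = 0)
(z(11, A(3, g)) + M(u))² = (0 - 8*9)² = (0 - 72)² = (-72)² = 5184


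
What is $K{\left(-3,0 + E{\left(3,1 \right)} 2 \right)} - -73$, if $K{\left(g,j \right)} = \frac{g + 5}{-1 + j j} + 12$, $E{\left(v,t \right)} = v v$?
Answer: $\frac{27457}{323} \approx 85.006$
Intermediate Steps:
$E{\left(v,t \right)} = v^{2}$
$K{\left(g,j \right)} = 12 + \frac{5 + g}{-1 + j^{2}}$ ($K{\left(g,j \right)} = \frac{5 + g}{-1 + j^{2}} + 12 = 12 + \frac{5 + g}{-1 + j^{2}}$)
$K{\left(-3,0 + E{\left(3,1 \right)} 2 \right)} - -73 = \frac{-7 - 3 + 12 \left(0 + 3^{2} \cdot 2\right)^{2}}{-1 + \left(0 + 3^{2} \cdot 2\right)^{2}} - -73 = \frac{-7 - 3 + 12 \left(0 + 9 \cdot 2\right)^{2}}{-1 + \left(0 + 9 \cdot 2\right)^{2}} + 73 = \frac{-7 - 3 + 12 \left(0 + 18\right)^{2}}{-1 + \left(0 + 18\right)^{2}} + 73 = \frac{-7 - 3 + 12 \cdot 18^{2}}{-1 + 18^{2}} + 73 = \frac{-7 - 3 + 12 \cdot 324}{-1 + 324} + 73 = \frac{-7 - 3 + 3888}{323} + 73 = \frac{1}{323} \cdot 3878 + 73 = \frac{3878}{323} + 73 = \frac{27457}{323}$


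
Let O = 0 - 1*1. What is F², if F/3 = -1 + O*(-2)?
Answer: 9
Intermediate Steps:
O = -1 (O = 0 - 1 = -1)
F = 3 (F = 3*(-1 - 1*(-2)) = 3*(-1 + 2) = 3*1 = 3)
F² = 3² = 9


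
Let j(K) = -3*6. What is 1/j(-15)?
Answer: -1/18 ≈ -0.055556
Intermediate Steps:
j(K) = -18
1/j(-15) = 1/(-18) = -1/18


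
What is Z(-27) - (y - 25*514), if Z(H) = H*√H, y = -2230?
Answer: 15080 - 81*I*√3 ≈ 15080.0 - 140.3*I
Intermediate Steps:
Z(H) = H^(3/2)
Z(-27) - (y - 25*514) = (-27)^(3/2) - (-2230 - 25*514) = -81*I*√3 - (-2230 - 1*12850) = -81*I*√3 - (-2230 - 12850) = -81*I*√3 - 1*(-15080) = -81*I*√3 + 15080 = 15080 - 81*I*√3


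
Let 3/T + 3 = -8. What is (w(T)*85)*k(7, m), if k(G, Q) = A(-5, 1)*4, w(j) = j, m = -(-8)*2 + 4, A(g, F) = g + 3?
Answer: 2040/11 ≈ 185.45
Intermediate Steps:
A(g, F) = 3 + g
T = -3/11 (T = 3/(-3 - 8) = 3/(-11) = 3*(-1/11) = -3/11 ≈ -0.27273)
m = 20 (m = -2*(-8) + 4 = 16 + 4 = 20)
k(G, Q) = -8 (k(G, Q) = (3 - 5)*4 = -2*4 = -8)
(w(T)*85)*k(7, m) = -3/11*85*(-8) = -255/11*(-8) = 2040/11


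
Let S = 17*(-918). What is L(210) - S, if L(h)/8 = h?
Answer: 17286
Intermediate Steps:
L(h) = 8*h
S = -15606
L(210) - S = 8*210 - 1*(-15606) = 1680 + 15606 = 17286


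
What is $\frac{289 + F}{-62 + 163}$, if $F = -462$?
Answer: $- \frac{173}{101} \approx -1.7129$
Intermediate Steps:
$\frac{289 + F}{-62 + 163} = \frac{289 - 462}{-62 + 163} = - \frac{173}{101}$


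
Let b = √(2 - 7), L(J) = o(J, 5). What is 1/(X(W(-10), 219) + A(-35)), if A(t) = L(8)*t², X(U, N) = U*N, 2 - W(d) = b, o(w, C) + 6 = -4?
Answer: I/(-11812*I + 219*√5) ≈ -8.4514e-5 + 3.5038e-6*I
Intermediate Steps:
o(w, C) = -10 (o(w, C) = -6 - 4 = -10)
L(J) = -10
b = I*√5 (b = √(-5) = I*√5 ≈ 2.2361*I)
W(d) = 2 - I*√5
X(U, N) = N*U
A(t) = -10*t²
1/(X(W(-10), 219) + A(-35)) = 1/(219*(2 - I*√5) - 10*(-35)²) = 1/((438 - 219*I*√5) - 10*1225) = 1/((438 - 219*I*√5) - 12250) = 1/(-11812 - 219*I*√5)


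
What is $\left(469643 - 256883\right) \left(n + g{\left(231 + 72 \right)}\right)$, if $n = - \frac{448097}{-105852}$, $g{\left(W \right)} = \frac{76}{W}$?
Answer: $\frac{849965225130}{890921} \approx 9.5403 \cdot 10^{5}$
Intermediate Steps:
$n = \frac{448097}{105852}$ ($n = \left(-448097\right) \left(- \frac{1}{105852}\right) = \frac{448097}{105852} \approx 4.2332$)
$\left(469643 - 256883\right) \left(n + g{\left(231 + 72 \right)}\right) = \left(469643 - 256883\right) \left(\frac{448097}{105852} + \frac{76}{231 + 72}\right) = 212760 \left(\frac{448097}{105852} + \frac{76}{303}\right) = 212760 \cdot \frac{47939381}{10691052} = \frac{849965225130}{890921}$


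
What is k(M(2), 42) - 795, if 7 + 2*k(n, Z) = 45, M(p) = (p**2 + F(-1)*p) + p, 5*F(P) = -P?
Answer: -776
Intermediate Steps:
F(P) = -P/5 (F(P) = (-P)/5 = -P/5)
M(p) = p**2 + 6*p/5 (M(p) = (p**2 + (-1/5*(-1))*p) + p = (p**2 + p/5) + p = p**2 + 6*p/5)
k(n, Z) = 19 (k(n, Z) = -7/2 + (1/2)*45 = -7/2 + 45/2 = 19)
k(M(2), 42) - 795 = 19 - 795 = -776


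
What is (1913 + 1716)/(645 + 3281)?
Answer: 3629/3926 ≈ 0.92435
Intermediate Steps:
(1913 + 1716)/(645 + 3281) = 3629/3926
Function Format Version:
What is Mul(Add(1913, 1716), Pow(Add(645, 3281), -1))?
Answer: Rational(3629, 3926) ≈ 0.92435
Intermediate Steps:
Mul(Add(1913, 1716), Pow(Add(645, 3281), -1)) = Mul(3629, Pow(3926, -1)) = Mul(3629, Rational(1, 3926)) = Rational(3629, 3926)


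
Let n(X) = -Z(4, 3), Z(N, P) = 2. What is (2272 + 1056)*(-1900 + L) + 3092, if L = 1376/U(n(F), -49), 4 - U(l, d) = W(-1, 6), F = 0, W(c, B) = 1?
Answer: -14380996/3 ≈ -4.7937e+6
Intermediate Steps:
n(X) = -2 (n(X) = -1*2 = -2)
U(l, d) = 3 (U(l, d) = 4 - 1*1 = 4 - 1 = 3)
L = 1376/3 ≈ 458.67
(2272 + 1056)*(-1900 + L) + 3092 = (2272 + 1056)*(-1900 + 1376/3) + 3092 = 3328*(-4324/3) + 3092 = -14390272/3 + 3092 = -14380996/3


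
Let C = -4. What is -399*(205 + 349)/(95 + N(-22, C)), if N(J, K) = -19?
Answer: -5817/2 ≈ -2908.5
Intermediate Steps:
-399*(205 + 349)/(95 + N(-22, C)) = -399*(205 + 349)/(95 - 19) = -399/(76/554) = -399/(76*(1/554)) = -399/38/277 = -399*277/38 = -5817/2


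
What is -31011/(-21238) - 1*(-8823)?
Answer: 187413885/21238 ≈ 8824.5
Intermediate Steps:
-31011/(-21238) - 1*(-8823) = -31011*(-1/21238) + 8823 = 31011/21238 + 8823 = 187413885/21238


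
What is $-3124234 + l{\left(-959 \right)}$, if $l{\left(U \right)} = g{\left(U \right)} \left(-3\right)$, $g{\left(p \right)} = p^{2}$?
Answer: $-5883277$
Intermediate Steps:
$l{\left(U \right)} = - 3 U^{2}$ ($l{\left(U \right)} = U^{2} \left(-3\right) = - 3 U^{2}$)
$-3124234 + l{\left(-959 \right)} = -3124234 - 3 \left(-959\right)^{2} = -3124234 - 2759043 = -5883277$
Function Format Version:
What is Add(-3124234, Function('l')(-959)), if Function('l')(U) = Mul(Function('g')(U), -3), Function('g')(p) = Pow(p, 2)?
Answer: -5883277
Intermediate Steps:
Function('l')(U) = Mul(-3, Pow(U, 2)) (Function('l')(U) = Mul(Pow(U, 2), -3) = Mul(-3, Pow(U, 2)))
Add(-3124234, Function('l')(-959)) = Add(-3124234, Mul(-3, Pow(-959, 2))) = Add(-3124234, Mul(-3, 919681)) = Add(-3124234, -2759043) = -5883277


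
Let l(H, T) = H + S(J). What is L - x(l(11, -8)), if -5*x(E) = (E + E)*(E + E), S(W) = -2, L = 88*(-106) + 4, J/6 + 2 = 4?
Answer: -46296/5 ≈ -9259.2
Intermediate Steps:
J = 12 (J = -12 + 6*4 = -12 + 24 = 12)
L = -9324 (L = -9328 + 4 = -9324)
l(H, T) = -2 + H (l(H, T) = H - 2 = -2 + H)
x(E) = -4*E**2/5 (x(E) = -(E + E)*(E + E)/5 = -2*E*2*E/5 = -4*E**2/5)
L - x(l(11, -8)) = -9324 - (-4)*(-2 + 11)**2/5 = -9324 - (-4)*9**2/5 = -9324 - (-4)*81/5 = -9324 - 1*(-324/5) = -9324 + 324/5 = -46296/5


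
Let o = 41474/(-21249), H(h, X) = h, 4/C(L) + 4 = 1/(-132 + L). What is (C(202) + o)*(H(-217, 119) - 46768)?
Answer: 91469176390/658719 ≈ 1.3886e+5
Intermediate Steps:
C(L) = 4/(-4 + 1/(-132 + L))
o = -41474/21249 (o = 41474*(-1/21249) = -41474/21249 ≈ -1.9518)
(C(202) + o)*(H(-217, 119) - 46768) = (4*(132 - 1*202)/(-529 + 4*202) - 41474/21249)*(-217 - 46768) = (4*(132 - 202)/(-529 + 808) - 41474/21249)*(-46985) = (4*(-70)/279 - 41474/21249)*(-46985) = (4*(1/279)*(-70) - 41474/21249)*(-46985) = (-280/279 - 41474/21249)*(-46985) = -1946774/658719*(-46985) = 91469176390/658719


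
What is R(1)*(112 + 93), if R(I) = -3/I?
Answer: -615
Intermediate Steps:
R(1)*(112 + 93) = (-3/1)*(112 + 93) = -3*1*205 = -3*205 = -615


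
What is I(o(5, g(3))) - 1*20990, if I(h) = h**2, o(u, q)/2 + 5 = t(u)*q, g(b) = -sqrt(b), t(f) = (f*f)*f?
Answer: 166610 + 5000*sqrt(3) ≈ 1.7527e+5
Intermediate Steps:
t(f) = f**3 (t(f) = f**2*f = f**3)
o(u, q) = -10 + 2*q*u**3 (o(u, q) = -10 + 2*(u**3*q) = -10 + 2*(q*u**3) = -10 + 2*q*u**3)
I(o(5, g(3))) - 1*20990 = (-10 + 2*(-sqrt(3))*5**3)**2 - 1*20990 = (-10 + 2*(-sqrt(3))*125)**2 - 20990 = (-10 - 250*sqrt(3))**2 - 20990 = -20990 + (-10 - 250*sqrt(3))**2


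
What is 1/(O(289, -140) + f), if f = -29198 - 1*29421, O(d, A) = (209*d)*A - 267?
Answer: -1/8515026 ≈ -1.1744e-7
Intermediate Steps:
O(d, A) = -267 + 209*A*d (O(d, A) = 209*A*d - 267 = -267 + 209*A*d)
f = -58619 (f = -29198 - 29421 = -58619)
1/(O(289, -140) + f) = 1/((-267 + 209*(-140)*289) - 58619) = 1/((-267 - 8456140) - 58619) = 1/(-8456407 - 58619) = 1/(-8515026) = -1/8515026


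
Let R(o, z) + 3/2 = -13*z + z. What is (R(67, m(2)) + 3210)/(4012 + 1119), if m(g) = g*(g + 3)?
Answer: 6177/10262 ≈ 0.60193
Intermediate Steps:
m(g) = g*(3 + g)
R(o, z) = -3/2 - 12*z (R(o, z) = -3/2 + (-13*z + z) = -3/2 - 12*z)
(R(67, m(2)) + 3210)/(4012 + 1119) = ((-3/2 - 24*(3 + 2)) + 3210)/(4012 + 1119) = ((-3/2 - 24*5) + 3210)/5131 = ((-3/2 - 12*10) + 3210)*(1/5131) = ((-3/2 - 120) + 3210)*(1/5131) = (-243/2 + 3210)*(1/5131) = (6177/2)*(1/5131) = 6177/10262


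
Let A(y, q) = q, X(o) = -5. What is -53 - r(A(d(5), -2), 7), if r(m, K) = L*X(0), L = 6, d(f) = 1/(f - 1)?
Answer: -23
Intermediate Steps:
d(f) = 1/(-1 + f)
r(m, K) = -30 (r(m, K) = 6*(-5) = -30)
-53 - r(A(d(5), -2), 7) = -53 - 1*(-30) = -53 + 30 = -23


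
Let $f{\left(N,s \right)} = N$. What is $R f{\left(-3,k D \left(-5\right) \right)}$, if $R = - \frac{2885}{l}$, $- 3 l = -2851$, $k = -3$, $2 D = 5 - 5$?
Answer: $\frac{25965}{2851} \approx 9.1073$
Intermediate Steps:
$D = 0$ ($D = \frac{5 - 5}{2} = \frac{1}{2} \cdot 0 = 0$)
$l = \frac{2851}{3}$ ($l = \left(- \frac{1}{3}\right) \left(-2851\right) = \frac{2851}{3} \approx 950.33$)
$R = - \frac{8655}{2851}$ ($R = - \frac{2885}{\frac{2851}{3}} = \left(-2885\right) \frac{3}{2851} = - \frac{8655}{2851} \approx -3.0358$)
$R f{\left(-3,k D \left(-5\right) \right)} = \left(- \frac{8655}{2851}\right) \left(-3\right) = \frac{25965}{2851}$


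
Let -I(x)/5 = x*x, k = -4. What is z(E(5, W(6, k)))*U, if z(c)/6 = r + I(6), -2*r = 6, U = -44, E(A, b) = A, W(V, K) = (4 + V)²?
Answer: 48312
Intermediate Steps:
I(x) = -5*x² (I(x) = -5*x*x = -5*x²)
r = -3 (r = -½*6 = -3)
z(c) = -1098 (z(c) = 6*(-3 - 5*6²) = 6*(-3 - 5*36) = 6*(-3 - 180) = 6*(-183) = -1098)
z(E(5, W(6, k)))*U = -1098*(-44) = 48312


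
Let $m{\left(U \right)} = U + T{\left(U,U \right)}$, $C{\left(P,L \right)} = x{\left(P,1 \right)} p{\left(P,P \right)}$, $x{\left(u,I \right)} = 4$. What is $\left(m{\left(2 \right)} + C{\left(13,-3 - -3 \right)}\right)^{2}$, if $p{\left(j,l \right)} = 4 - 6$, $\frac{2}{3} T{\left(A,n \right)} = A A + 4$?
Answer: $36$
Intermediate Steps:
$T{\left(A,n \right)} = 6 + \frac{3 A^{2}}{2}$ ($T{\left(A,n \right)} = \frac{3 \left(A A + 4\right)}{2} = \frac{3 \left(A^{2} + 4\right)}{2} = \frac{3 \left(4 + A^{2}\right)}{2} = 6 + \frac{3 A^{2}}{2}$)
$p{\left(j,l \right)} = -2$ ($p{\left(j,l \right)} = 4 - 6 = -2$)
$C{\left(P,L \right)} = -8$ ($C{\left(P,L \right)} = 4 \left(-2\right) = -8$)
$m{\left(U \right)} = 6 + U + \frac{3 U^{2}}{2}$ ($m{\left(U \right)} = U + \left(6 + \frac{3 U^{2}}{2}\right) = 6 + U + \frac{3 U^{2}}{2}$)
$\left(m{\left(2 \right)} + C{\left(13,-3 - -3 \right)}\right)^{2} = \left(\left(6 + 2 + \frac{3 \cdot 2^{2}}{2}\right) - 8\right)^{2} = \left(\left(6 + 2 + \frac{3}{2} \cdot 4\right) - 8\right)^{2} = \left(\left(6 + 2 + 6\right) - 8\right)^{2} = \left(14 - 8\right)^{2} = 6^{2} = 36$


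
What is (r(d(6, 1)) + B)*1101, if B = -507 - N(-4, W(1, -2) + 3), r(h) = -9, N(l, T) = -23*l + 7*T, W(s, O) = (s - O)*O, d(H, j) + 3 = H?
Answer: -646287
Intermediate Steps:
d(H, j) = -3 + H
W(s, O) = O*(s - O)
B = -578 (B = -507 - (-23*(-4) + 7*(-2*(1 - 1*(-2)) + 3)) = -507 - (92 + 7*(-2*(1 + 2) + 3)) = -507 - (92 + 7*(-2*3 + 3)) = -507 - (92 + 7*(-6 + 3)) = -507 - (92 + 7*(-3)) = -507 - (92 - 21) = -507 - 1*71 = -507 - 71 = -578)
(r(d(6, 1)) + B)*1101 = (-9 - 578)*1101 = -587*1101 = -646287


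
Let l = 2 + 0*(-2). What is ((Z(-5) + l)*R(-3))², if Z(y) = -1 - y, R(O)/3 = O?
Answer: 2916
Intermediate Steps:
R(O) = 3*O
l = 2 (l = 2 + 0 = 2)
((Z(-5) + l)*R(-3))² = (((-1 - 1*(-5)) + 2)*(3*(-3)))² = (((-1 + 5) + 2)*(-9))² = ((4 + 2)*(-9))² = (6*(-9))² = (-54)² = 2916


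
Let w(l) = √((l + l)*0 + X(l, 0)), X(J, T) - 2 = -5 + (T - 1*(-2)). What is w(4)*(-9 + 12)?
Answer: 3*I ≈ 3.0*I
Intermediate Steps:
X(J, T) = -1 + T (X(J, T) = 2 + (-5 + (T - 1*(-2))) = 2 + (-5 + (T + 2)) = 2 + (-5 + (2 + T)) = 2 + (-3 + T) = -1 + T)
w(l) = I (w(l) = √((l + l)*0 + (-1 + 0)) = √((2*l)*0 - 1) = √(0 - 1) = √(-1) = I)
w(4)*(-9 + 12) = I*(-9 + 12) = I*3 = 3*I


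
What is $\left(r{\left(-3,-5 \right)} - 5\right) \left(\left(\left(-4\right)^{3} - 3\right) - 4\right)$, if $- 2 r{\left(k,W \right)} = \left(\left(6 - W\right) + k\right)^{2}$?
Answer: $2627$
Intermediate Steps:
$r{\left(k,W \right)} = - \frac{\left(6 + k - W\right)^{2}}{2}$ ($r{\left(k,W \right)} = - \frac{\left(\left(6 - W\right) + k\right)^{2}}{2} = - \frac{\left(6 + k - W\right)^{2}}{2}$)
$\left(r{\left(-3,-5 \right)} - 5\right) \left(\left(\left(-4\right)^{3} - 3\right) - 4\right) = \left(- \frac{\left(6 - 3 - -5\right)^{2}}{2} - 5\right) \left(\left(\left(-4\right)^{3} - 3\right) - 4\right) = \left(- \frac{\left(6 - 3 + 5\right)^{2}}{2} - 5\right) \left(\left(-64 - 3\right) - 4\right) = \left(- \frac{8^{2}}{2} - 5\right) \left(-67 - 4\right) = \left(\left(- \frac{1}{2}\right) 64 - 5\right) \left(-71\right) = \left(-32 - 5\right) \left(-71\right) = \left(-37\right) \left(-71\right) = 2627$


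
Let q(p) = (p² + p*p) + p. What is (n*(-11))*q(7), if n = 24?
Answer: -27720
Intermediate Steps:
q(p) = p + 2*p² (q(p) = (p² + p²) + p = 2*p² + p = p + 2*p²)
(n*(-11))*q(7) = (24*(-11))*(7*(1 + 2*7)) = -1848*(1 + 14) = -1848*15 = -264*105 = -27720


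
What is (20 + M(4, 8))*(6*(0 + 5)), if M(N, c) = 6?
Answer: 780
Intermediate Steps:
(20 + M(4, 8))*(6*(0 + 5)) = (20 + 6)*(6*(0 + 5)) = 26*(6*5) = 26*30 = 780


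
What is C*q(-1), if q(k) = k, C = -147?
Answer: 147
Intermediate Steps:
C*q(-1) = -147*(-1) = 147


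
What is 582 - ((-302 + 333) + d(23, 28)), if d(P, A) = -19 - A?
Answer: 598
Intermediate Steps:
582 - ((-302 + 333) + d(23, 28)) = 582 - ((-302 + 333) + (-19 - 1*28)) = 582 - (31 + (-19 - 28)) = 582 - (31 - 47) = 582 - 1*(-16) = 582 + 16 = 598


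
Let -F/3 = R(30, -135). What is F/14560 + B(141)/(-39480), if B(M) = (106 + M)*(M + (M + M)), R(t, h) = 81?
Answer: -7755/2912 ≈ -2.6631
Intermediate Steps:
F = -243 (F = -3*81 = -243)
B(M) = 3*M*(106 + M) (B(M) = (106 + M)*(M + 2*M) = (106 + M)*(3*M) = 3*M*(106 + M))
F/14560 + B(141)/(-39480) = -243/14560 + (3*141*(106 + 141))/(-39480) = -243*1/14560 + (3*141*247)*(-1/39480) = -243/14560 + 104481*(-1/39480) = -243/14560 - 741/280 = -7755/2912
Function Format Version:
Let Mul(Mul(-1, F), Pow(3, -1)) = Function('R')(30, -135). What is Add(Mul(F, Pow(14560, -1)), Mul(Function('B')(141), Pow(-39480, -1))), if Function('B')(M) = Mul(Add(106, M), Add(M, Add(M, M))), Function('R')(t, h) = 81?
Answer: Rational(-7755, 2912) ≈ -2.6631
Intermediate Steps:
F = -243 (F = Mul(-3, 81) = -243)
Function('B')(M) = Mul(3, M, Add(106, M)) (Function('B')(M) = Mul(Add(106, M), Add(M, Mul(2, M))) = Mul(Add(106, M), Mul(3, M)) = Mul(3, M, Add(106, M)))
Add(Mul(F, Pow(14560, -1)), Mul(Function('B')(141), Pow(-39480, -1))) = Add(Mul(-243, Pow(14560, -1)), Mul(Mul(3, 141, Add(106, 141)), Pow(-39480, -1))) = Add(Mul(-243, Rational(1, 14560)), Mul(Mul(3, 141, 247), Rational(-1, 39480))) = Add(Rational(-243, 14560), Mul(104481, Rational(-1, 39480))) = Add(Rational(-243, 14560), Rational(-741, 280)) = Rational(-7755, 2912)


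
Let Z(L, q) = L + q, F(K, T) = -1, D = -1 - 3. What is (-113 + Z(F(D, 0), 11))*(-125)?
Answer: 12875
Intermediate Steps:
D = -4
(-113 + Z(F(D, 0), 11))*(-125) = (-113 + (-1 + 11))*(-125) = (-113 + 10)*(-125) = -103*(-125) = 12875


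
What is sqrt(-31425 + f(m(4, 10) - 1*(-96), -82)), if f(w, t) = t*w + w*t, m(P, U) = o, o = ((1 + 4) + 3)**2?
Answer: I*sqrt(57665) ≈ 240.14*I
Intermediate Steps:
o = 64 (o = (5 + 3)**2 = 8**2 = 64)
m(P, U) = 64
f(w, t) = 2*t*w (f(w, t) = t*w + t*w = 2*t*w)
sqrt(-31425 + f(m(4, 10) - 1*(-96), -82)) = sqrt(-31425 + 2*(-82)*(64 - 1*(-96))) = sqrt(-31425 + 2*(-82)*(64 + 96)) = sqrt(-31425 + 2*(-82)*160) = sqrt(-31425 - 26240) = sqrt(-57665) = I*sqrt(57665)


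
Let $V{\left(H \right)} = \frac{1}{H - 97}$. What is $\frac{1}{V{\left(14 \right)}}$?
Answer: $-83$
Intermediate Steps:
$V{\left(H \right)} = \frac{1}{-97 + H}$
$\frac{1}{V{\left(14 \right)}} = \frac{1}{\frac{1}{-97 + 14}} = \frac{1}{\frac{1}{-83}} = \frac{1}{- \frac{1}{83}} = -83$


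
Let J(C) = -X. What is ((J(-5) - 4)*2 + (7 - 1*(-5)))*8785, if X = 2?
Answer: 0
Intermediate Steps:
J(C) = -2 (J(C) = -1*2 = -2)
((J(-5) - 4)*2 + (7 - 1*(-5)))*8785 = ((-2 - 4)*2 + (7 - 1*(-5)))*8785 = (-6*2 + (7 + 5))*8785 = (-12 + 12)*8785 = 0*8785 = 0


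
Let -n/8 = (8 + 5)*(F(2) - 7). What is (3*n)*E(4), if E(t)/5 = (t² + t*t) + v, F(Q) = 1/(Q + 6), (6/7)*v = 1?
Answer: 711425/2 ≈ 3.5571e+5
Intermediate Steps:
v = 7/6 (v = (7/6)*1 = 7/6 ≈ 1.1667)
F(Q) = 1/(6 + Q)
n = 715 (n = -8*(8 + 5)*(1/(6 + 2) - 7) = -104*(1/8 - 7) = -104*(⅛ - 7) = -104*(-55)/8 = -8*(-715/8) = 715)
E(t) = 35/6 + 10*t² (E(t) = 5*((t² + t*t) + 7/6) = 5*((t² + t²) + 7/6) = 5*(2*t² + 7/6) = 5*(7/6 + 2*t²) = 35/6 + 10*t²)
(3*n)*E(4) = (3*715)*(35/6 + 10*4²) = 2145*(35/6 + 10*16) = 2145*(35/6 + 160) = 2145*(995/6) = 711425/2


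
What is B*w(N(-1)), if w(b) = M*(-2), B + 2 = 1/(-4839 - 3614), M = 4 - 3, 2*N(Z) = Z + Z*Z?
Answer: 33814/8453 ≈ 4.0002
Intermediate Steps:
N(Z) = Z/2 + Z²/2 (N(Z) = (Z + Z*Z)/2 = (Z + Z²)/2 = Z/2 + Z²/2)
M = 1
B = -16907/8453 (B = -2 + 1/(-4839 - 3614) = -2 + 1/(-8453) = -2 - 1/8453 = -16907/8453 ≈ -2.0001)
w(b) = -2 (w(b) = 1*(-2) = -2)
B*w(N(-1)) = -16907/8453*(-2) = 33814/8453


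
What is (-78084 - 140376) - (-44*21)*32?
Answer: -188892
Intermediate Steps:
(-78084 - 140376) - (-44*21)*32 = -218460 - (-924)*32 = -218460 - 1*(-29568) = -218460 + 29568 = -188892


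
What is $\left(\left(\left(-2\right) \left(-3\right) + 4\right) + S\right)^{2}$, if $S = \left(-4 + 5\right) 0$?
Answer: $100$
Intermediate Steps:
$S = 0$ ($S = 1 \cdot 0 = 0$)
$\left(\left(\left(-2\right) \left(-3\right) + 4\right) + S\right)^{2} = \left(\left(\left(-2\right) \left(-3\right) + 4\right) + 0\right)^{2} = \left(\left(6 + 4\right) + 0\right)^{2} = \left(10 + 0\right)^{2} = 10^{2} = 100$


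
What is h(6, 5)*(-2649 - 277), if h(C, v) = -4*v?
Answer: 58520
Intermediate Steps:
h(6, 5)*(-2649 - 277) = (-4*5)*(-2649 - 277) = -20*(-2926) = 58520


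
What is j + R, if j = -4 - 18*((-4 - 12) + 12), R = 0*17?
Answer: 68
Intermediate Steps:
R = 0
j = 68 (j = -4 - 18*(-16 + 12) = -4 - 18*(-4) = -4 + 72 = 68)
j + R = 68 + 0 = 68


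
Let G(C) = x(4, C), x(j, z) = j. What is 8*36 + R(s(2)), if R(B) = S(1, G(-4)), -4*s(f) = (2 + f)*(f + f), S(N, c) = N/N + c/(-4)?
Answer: 288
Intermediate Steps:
G(C) = 4
S(N, c) = 1 - c/4 (S(N, c) = 1 + c*(-¼) = 1 - c/4)
s(f) = -f*(2 + f)/2 (s(f) = -(2 + f)*(f + f)/4 = -(2 + f)*2*f/4 = -f*(2 + f)/2)
R(B) = 0 (R(B) = 1 - ¼*4 = 1 - 1 = 0)
8*36 + R(s(2)) = 8*36 + 0 = 288 + 0 = 288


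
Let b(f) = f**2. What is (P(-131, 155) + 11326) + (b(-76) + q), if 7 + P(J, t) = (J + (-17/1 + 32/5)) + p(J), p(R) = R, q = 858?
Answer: 88402/5 ≈ 17680.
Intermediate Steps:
P(J, t) = -88/5 + 2*J (P(J, t) = -7 + ((J + (-17/1 + 32/5)) + J) = -7 + ((J + (-17*1 + 32*(1/5))) + J) = -7 + ((J + (-17 + 32/5)) + J) = -7 + ((J - 53/5) + J) = -7 + ((-53/5 + J) + J) = -7 + (-53/5 + 2*J) = -88/5 + 2*J)
(P(-131, 155) + 11326) + (b(-76) + q) = ((-88/5 + 2*(-131)) + 11326) + ((-76)**2 + 858) = ((-88/5 - 262) + 11326) + (5776 + 858) = (-1398/5 + 11326) + 6634 = 55232/5 + 6634 = 88402/5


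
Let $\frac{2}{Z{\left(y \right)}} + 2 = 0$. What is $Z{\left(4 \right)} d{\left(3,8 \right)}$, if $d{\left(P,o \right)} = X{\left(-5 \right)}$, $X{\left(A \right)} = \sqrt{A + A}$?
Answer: $- i \sqrt{10} \approx - 3.1623 i$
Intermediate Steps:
$Z{\left(y \right)} = -1$ ($Z{\left(y \right)} = \frac{2}{-2 + 0} = \frac{2}{-2} = 2 \left(- \frac{1}{2}\right) = -1$)
$X{\left(A \right)} = \sqrt{2} \sqrt{A}$ ($X{\left(A \right)} = \sqrt{2 A} = \sqrt{2} \sqrt{A}$)
$d{\left(P,o \right)} = i \sqrt{10}$ ($d{\left(P,o \right)} = \sqrt{2} \sqrt{-5} = \sqrt{2} i \sqrt{5} = i \sqrt{10}$)
$Z{\left(4 \right)} d{\left(3,8 \right)} = - i \sqrt{10}$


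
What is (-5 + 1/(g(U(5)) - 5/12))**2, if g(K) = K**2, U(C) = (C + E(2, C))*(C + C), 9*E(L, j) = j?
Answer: 24990010998001/999730018225 ≈ 24.997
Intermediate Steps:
E(L, j) = j/9
U(C) = 20*C**2/9 (U(C) = (C + C/9)*(C + C) = (10*C/9)*(2*C) = 20*C**2/9)
(-5 + 1/(g(U(5)) - 5/12))**2 = (-5 + 1/(((20/9)*5**2)**2 - 5/12))**2 = (-5 + 1/(((20/9)*25)**2 - 5*1/12))**2 = (-5 + 1/((500/9)**2 - 5/12))**2 = (-5 + 1/(250000/81 - 5/12))**2 = (-5 + 1/(999865/324))**2 = (-5 + 324/999865)**2 = (-4999001/999865)**2 = 24990010998001/999730018225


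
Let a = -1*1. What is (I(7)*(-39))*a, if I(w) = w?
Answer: 273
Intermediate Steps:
a = -1
(I(7)*(-39))*a = (7*(-39))*(-1) = -273*(-1) = 273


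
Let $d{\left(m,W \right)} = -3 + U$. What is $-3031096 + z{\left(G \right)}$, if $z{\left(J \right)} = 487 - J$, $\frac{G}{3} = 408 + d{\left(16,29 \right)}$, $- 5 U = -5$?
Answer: $-3031827$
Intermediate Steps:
$U = 1$ ($U = \left(- \frac{1}{5}\right) \left(-5\right) = 1$)
$d{\left(m,W \right)} = -2$ ($d{\left(m,W \right)} = -3 + 1 = -2$)
$G = 1218$ ($G = 3 \left(408 - 2\right) = 3 \cdot 406 = 1218$)
$-3031096 + z{\left(G \right)} = -3031096 + \left(487 - 1218\right) = -3031096 - 731 = -3031827$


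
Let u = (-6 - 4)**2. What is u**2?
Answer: 10000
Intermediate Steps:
u = 100 (u = (-10)**2 = 100)
u**2 = 100**2 = 10000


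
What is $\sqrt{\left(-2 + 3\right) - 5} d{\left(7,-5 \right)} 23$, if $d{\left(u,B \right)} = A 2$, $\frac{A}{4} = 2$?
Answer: $736 i \approx 736.0 i$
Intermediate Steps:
$A = 8$ ($A = 4 \cdot 2 = 8$)
$d{\left(u,B \right)} = 16$ ($d{\left(u,B \right)} = 8 \cdot 2 = 16$)
$\sqrt{\left(-2 + 3\right) - 5} d{\left(7,-5 \right)} 23 = \sqrt{\left(-2 + 3\right) - 5} \cdot 16 \cdot 23 = \sqrt{1 - 5} \cdot 16 \cdot 23 = \sqrt{-4} \cdot 16 \cdot 23 = 2 i 16 \cdot 23 = 32 i 23 = 736 i$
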